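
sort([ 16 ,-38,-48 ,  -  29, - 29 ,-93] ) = [-93,-48,  -  38,-29, - 29 , 16 ] 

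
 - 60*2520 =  - 151200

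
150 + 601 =751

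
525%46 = 19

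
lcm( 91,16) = 1456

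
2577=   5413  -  2836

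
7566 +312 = 7878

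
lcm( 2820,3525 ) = 14100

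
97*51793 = 5023921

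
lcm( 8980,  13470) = 26940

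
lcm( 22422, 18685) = 112110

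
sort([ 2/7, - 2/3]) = [-2/3, 2/7]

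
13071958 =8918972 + 4152986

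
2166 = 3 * 722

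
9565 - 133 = 9432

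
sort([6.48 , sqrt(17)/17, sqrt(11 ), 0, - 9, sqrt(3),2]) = [  -  9,0,sqrt(17)/17 , sqrt(3 ) , 2, sqrt( 11),6.48 ] 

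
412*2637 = 1086444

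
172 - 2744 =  - 2572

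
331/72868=331/72868 = 0.00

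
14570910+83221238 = 97792148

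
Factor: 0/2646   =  0^1 = 0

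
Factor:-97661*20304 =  - 2^4*3^3*47^1*61^1 * 1601^1 = - 1982908944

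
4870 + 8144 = 13014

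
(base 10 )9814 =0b10011001010110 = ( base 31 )A6I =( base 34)8gm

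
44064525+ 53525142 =97589667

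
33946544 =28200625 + 5745919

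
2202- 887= 1315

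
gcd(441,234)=9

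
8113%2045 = 1978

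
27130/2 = 13565= 13565.00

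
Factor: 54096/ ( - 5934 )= -2^3*7^2*43^( - 1 ) = -  392/43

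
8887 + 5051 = 13938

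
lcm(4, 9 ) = 36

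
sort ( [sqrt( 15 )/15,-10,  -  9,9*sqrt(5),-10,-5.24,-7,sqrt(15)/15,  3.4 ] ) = [ - 10,- 10, -9, - 7, - 5.24, sqrt( 15)/15 , sqrt( 15)/15, 3.4, 9*sqrt( 5) ] 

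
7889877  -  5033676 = 2856201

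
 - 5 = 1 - 6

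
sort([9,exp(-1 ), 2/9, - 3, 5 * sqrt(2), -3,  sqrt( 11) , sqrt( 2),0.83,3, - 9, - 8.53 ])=[ - 9, - 8.53, - 3,  -  3, 2/9,exp(- 1),0.83, sqrt( 2),3, sqrt( 11),5*sqrt( 2), 9] 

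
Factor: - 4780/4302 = -10/9 = - 2^1*3^( - 2)*5^1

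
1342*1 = 1342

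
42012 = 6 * 7002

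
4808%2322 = 164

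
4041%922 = 353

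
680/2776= 85/347 =0.24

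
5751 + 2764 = 8515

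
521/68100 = 521/68100 = 0.01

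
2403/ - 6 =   -  801/2 = -  400.50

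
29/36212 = 29/36212 = 0.00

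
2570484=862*2982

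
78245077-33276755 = 44968322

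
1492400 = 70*21320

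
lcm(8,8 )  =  8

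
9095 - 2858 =6237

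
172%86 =0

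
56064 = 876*64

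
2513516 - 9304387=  - 6790871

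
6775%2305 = 2165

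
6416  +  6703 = 13119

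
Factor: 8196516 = 2^2*3^2*17^1*59^1*227^1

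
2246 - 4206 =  - 1960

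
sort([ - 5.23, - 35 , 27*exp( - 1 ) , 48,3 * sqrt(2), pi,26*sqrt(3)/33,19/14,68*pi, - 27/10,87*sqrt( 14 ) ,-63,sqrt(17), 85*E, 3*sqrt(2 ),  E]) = [ - 63 , - 35, - 5.23, - 27/10, 19/14, 26*sqrt(3)/33, E, pi, sqrt(17 ),3*sqrt( 2 ), 3*sqrt( 2 ) , 27* exp( - 1),  48,68*pi , 85*E, 87*sqrt(14) ] 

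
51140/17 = 51140/17 = 3008.24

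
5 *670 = 3350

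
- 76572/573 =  - 134 + 70/191 = - 133.63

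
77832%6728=3824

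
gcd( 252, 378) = 126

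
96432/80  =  6027/5 = 1205.40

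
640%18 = 10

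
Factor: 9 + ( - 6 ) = 3^1=3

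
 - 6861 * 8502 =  - 58332222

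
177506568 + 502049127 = 679555695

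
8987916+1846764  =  10834680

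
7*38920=272440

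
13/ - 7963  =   - 1+7950/7963 = -0.00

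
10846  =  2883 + 7963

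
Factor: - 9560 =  - 2^3*5^1*239^1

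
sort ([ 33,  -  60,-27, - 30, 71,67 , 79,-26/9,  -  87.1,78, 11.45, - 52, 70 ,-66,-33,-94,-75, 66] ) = [ - 94, - 87.1,-75,-66,-60,-52, - 33,-30,-27, - 26/9,11.45,33,66,67,70,71, 78,79 ] 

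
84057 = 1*84057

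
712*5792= 4123904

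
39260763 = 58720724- 19459961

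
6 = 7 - 1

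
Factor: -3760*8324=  - 2^6*5^1*47^1*2081^1 = -31298240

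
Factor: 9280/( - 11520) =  - 2^ ( - 2 )*3^( - 2 ) * 29^1 = - 29/36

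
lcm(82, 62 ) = 2542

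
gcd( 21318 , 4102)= 2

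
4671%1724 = 1223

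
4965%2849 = 2116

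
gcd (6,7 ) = 1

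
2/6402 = 1/3201 = 0.00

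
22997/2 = 22997/2 = 11498.50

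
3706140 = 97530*38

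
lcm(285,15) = 285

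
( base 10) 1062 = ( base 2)10000100110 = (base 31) 138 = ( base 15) 4AC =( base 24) 1k6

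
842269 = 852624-10355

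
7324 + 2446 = 9770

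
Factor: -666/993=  - 222/331 = - 2^1*3^1*37^1*331^( - 1) 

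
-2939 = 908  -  3847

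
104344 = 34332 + 70012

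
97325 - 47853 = 49472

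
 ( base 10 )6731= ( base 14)264b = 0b1101001001011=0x1A4B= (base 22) djl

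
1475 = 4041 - 2566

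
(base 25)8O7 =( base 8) 12747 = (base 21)cf0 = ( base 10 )5607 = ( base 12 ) 32B3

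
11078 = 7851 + 3227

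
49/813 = 49/813 = 0.06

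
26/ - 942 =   -  1 + 458/471=- 0.03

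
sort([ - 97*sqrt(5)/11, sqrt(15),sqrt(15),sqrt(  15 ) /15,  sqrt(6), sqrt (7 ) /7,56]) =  [ - 97*sqrt(5) /11, sqrt(15)/15, sqrt(7 ) /7, sqrt(6),  sqrt(15) , sqrt( 15),56]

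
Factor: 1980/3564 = 5/9 =3^(-2)*5^1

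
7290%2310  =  360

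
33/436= 33/436 = 0.08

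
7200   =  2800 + 4400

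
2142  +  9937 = 12079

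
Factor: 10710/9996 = 2^( - 1)*3^1*5^1*  7^(  -  1) = 15/14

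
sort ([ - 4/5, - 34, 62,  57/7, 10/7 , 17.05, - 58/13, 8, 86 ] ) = [ - 34 , - 58/13, - 4/5, 10/7,8, 57/7,17.05, 62,86 ]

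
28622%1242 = 56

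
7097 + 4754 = 11851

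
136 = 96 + 40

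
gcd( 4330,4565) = 5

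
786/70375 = 786/70375 = 0.01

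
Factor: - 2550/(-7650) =1/3= 3^(-1 )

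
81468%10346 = 9046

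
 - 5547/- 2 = 5547/2= 2773.50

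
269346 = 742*363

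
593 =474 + 119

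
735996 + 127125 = 863121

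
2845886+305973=3151859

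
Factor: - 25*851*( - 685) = 14573375= 5^3*23^1* 37^1* 137^1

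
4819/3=4819/3 = 1606.33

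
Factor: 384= 2^7*3^1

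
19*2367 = 44973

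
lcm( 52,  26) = 52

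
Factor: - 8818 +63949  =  3^1 *17^1*23^1*47^1= 55131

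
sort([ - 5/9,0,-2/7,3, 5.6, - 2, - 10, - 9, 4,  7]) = [ - 10 , - 9, - 2, - 5/9,- 2/7,0 , 3, 4,5.6,7]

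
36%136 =36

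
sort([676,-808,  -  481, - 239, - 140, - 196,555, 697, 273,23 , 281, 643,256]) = [-808, - 481, - 239,-196, - 140, 23, 256,273 , 281,555,643, 676, 697]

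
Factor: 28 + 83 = 111 =3^1*37^1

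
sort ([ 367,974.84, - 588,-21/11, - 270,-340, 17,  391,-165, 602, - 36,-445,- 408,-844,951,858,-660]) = [ - 844,-660 ,-588,  -  445, -408 , - 340, - 270, - 165,  -  36,-21/11, 17, 367,391, 602,858, 951,974.84 ] 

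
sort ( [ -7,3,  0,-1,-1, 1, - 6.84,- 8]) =[ - 8, - 7, - 6.84, - 1,-1,  0, 1,  3] 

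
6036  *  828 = 4997808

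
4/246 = 2/123= 0.02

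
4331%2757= 1574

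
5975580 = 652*9165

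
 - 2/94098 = -1/47049= - 0.00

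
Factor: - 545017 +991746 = 446729 = 23^1*19423^1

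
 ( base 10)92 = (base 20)4C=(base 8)134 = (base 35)2M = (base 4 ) 1130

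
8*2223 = 17784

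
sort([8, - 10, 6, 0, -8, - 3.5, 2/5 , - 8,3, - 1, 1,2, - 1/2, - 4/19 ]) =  [ - 10, -8, - 8, - 3.5, - 1, - 1/2,  -  4/19,0,2/5,1,2 , 3,6,8 ]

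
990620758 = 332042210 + 658578548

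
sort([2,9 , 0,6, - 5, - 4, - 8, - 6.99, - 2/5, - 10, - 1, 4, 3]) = [-10, - 8, - 6.99,  -  5 , - 4, - 1, - 2/5,  0,2, 3, 4, 6, 9]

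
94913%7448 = 5537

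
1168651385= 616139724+552511661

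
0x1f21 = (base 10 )7969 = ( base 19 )1318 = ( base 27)AP4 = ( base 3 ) 101221011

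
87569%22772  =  19253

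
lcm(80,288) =1440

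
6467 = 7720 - 1253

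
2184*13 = 28392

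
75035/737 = 101 + 598/737= 101.81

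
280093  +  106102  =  386195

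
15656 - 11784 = 3872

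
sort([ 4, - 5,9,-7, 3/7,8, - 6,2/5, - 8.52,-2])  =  [ - 8.52, - 7, - 6, - 5, - 2,2/5 , 3/7,4,8, 9 ] 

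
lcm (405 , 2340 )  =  21060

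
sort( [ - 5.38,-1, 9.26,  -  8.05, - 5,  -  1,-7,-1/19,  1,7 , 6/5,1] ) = [-8.05,-7, - 5.38, - 5, - 1 ,-1, - 1/19,1 , 1,6/5, 7 , 9.26 ] 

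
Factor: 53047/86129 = 43^( - 1)*2003^ ( - 1)* 53047^1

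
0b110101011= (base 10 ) 427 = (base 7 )1150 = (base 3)120211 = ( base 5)3202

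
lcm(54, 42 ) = 378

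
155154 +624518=779672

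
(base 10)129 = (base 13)9c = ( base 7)243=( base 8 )201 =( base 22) 5J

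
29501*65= 1917565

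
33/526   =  33/526 = 0.06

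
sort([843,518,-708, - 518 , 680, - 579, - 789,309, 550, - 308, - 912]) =[ - 912, - 789, - 708,-579,-518, - 308,309,518,550  ,  680,843] 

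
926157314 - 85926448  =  840230866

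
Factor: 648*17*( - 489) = - 5386824 =- 2^3*3^5*17^1*163^1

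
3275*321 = 1051275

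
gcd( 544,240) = 16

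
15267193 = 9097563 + 6169630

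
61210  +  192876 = 254086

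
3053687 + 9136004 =12189691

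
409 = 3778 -3369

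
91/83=1 + 8/83=1.10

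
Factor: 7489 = 7489^1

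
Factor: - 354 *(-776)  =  2^4*3^1 * 59^1*97^1 = 274704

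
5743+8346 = 14089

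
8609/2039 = 4 + 453/2039 = 4.22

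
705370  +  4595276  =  5300646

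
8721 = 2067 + 6654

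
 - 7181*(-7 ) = 50267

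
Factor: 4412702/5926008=2206351/2963004 = 2^( - 2 )*3^( - 1 ) *7^1 * 11^(-1)*22447^(-1 ) * 315193^1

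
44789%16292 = 12205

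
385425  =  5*77085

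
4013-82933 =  - 78920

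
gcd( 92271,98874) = 3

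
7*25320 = 177240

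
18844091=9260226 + 9583865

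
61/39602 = 61/39602= 0.00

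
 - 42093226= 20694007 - 62787233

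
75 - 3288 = - 3213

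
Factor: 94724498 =2^1*11^1*29^1*148471^1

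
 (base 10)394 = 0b110001010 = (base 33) BV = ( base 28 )E2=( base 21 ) IG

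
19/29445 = 19/29445= 0.00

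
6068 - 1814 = 4254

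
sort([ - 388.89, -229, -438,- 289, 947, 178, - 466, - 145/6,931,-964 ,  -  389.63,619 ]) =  [ -964, - 466 , - 438,-389.63,  -  388.89,-289, - 229,-145/6,178, 619,931,947]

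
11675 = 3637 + 8038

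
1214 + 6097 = 7311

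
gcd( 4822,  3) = 1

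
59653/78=59653/78= 764.78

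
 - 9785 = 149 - 9934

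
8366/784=4183/392 = 10.67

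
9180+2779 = 11959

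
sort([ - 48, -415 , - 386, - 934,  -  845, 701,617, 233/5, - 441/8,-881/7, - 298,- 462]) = [-934, - 845, - 462,  -  415, - 386, - 298,-881/7,-441/8, - 48 , 233/5,617,701]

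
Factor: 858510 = 2^1* 3^2 * 5^1*9539^1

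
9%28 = 9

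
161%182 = 161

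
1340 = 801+539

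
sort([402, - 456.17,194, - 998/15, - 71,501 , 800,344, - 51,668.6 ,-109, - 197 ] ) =[ - 456.17 , - 197,-109, - 71 , - 998/15, - 51,194,344, 402, 501 , 668.6,800]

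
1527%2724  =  1527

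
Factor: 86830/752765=2^1 * 13^( - 1 ) * 19^1 * 37^( - 1)*313^(-1) * 457^1 = 17366/150553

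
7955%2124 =1583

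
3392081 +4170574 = 7562655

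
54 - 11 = 43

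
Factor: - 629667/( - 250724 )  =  2^( - 2 ) * 3^3*19^( - 1 ) * 3299^( - 1 )*23321^1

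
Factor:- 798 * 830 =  - 2^2 * 3^1*5^1*7^1*19^1*83^1 =- 662340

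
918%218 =46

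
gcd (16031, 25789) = 697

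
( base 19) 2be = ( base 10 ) 945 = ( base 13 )579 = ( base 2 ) 1110110001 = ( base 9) 1260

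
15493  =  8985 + 6508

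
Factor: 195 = 3^1  *5^1*13^1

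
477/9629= 477/9629= 0.05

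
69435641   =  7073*9817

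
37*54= 1998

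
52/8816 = 13/2204 = 0.01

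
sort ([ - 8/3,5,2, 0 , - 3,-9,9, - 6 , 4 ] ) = [- 9, - 6, - 3, - 8/3 , 0,2,4,5,9 ]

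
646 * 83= 53618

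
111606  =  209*534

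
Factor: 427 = 7^1 * 61^1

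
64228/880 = 72 + 217/220=72.99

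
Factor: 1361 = 1361^1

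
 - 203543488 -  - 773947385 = 570403897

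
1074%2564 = 1074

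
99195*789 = 78264855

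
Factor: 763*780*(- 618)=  - 367796520 = - 2^3*3^2*5^1* 7^1  *13^1 *103^1 *109^1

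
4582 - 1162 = 3420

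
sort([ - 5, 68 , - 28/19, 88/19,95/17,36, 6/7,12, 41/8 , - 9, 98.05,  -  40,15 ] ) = [  -  40,  -  9,-5,-28/19,6/7,88/19 , 41/8,95/17, 12, 15,36,68,98.05 ]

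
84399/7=12057 = 12057.00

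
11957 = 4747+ 7210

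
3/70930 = 3/70930 = 0.00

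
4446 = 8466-4020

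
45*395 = 17775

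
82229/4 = 20557 + 1/4 = 20557.25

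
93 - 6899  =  -6806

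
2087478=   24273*86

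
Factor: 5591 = 5591^1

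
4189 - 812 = 3377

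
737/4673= 737/4673  =  0.16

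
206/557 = 206/557 = 0.37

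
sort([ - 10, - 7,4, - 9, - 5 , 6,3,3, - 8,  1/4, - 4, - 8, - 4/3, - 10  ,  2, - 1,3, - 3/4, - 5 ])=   [ - 10,  -  10, - 9, - 8, - 8, -7, - 5,- 5,-4, - 4/3, - 1, - 3/4, 1/4 , 2,3,3,3,4,6 ]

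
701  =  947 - 246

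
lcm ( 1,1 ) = 1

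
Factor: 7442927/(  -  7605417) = -3^( - 1)*19^1*103^ ( - 1 )*151^ ( - 1 )*163^( -1 )*391733^1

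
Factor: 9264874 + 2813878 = 12078752= 2^5*7^1*53923^1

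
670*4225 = 2830750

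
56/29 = 56/29 = 1.93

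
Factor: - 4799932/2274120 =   -  1199983/568530 = - 2^ ( - 1 ) * 3^( - 2 ) * 5^( - 1 )*19^1*137^1*461^1*6317^( - 1)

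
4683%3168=1515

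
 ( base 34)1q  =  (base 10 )60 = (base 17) 39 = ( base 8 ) 74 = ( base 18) 36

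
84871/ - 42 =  -2021  +  11/42 = - 2020.74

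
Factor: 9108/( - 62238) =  - 2^1 *3^1*41^( - 1 ) = - 6/41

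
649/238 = 2 + 173/238 = 2.73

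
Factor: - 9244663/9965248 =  - 2^(  -  6)*587^1*15749^1 * 155707^( - 1) 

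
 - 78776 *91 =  - 7168616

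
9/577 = 9/577 = 0.02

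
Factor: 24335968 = 2^5* 760499^1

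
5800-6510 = - 710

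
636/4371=212/1457= 0.15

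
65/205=13/41 = 0.32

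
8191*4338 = 35532558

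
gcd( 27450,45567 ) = 549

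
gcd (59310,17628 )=6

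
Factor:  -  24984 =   -  2^3*3^2*347^1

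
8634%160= 154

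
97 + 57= 154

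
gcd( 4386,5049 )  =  51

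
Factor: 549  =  3^2 * 61^1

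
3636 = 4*909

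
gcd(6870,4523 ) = 1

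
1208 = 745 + 463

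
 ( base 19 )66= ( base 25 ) 4K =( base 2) 1111000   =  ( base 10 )120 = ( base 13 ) 93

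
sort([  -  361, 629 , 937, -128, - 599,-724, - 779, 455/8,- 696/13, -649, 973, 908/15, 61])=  [ - 779,  -  724,-649, - 599 , - 361, - 128, - 696/13,  455/8,908/15,  61,629, 937 , 973]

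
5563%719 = 530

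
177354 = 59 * 3006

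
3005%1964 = 1041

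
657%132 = 129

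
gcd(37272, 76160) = 8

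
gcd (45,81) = 9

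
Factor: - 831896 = -2^3*13^1*19^1 * 421^1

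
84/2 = 42 = 42.00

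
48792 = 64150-15358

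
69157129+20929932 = 90087061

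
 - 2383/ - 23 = 103 + 14/23 = 103.61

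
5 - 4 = 1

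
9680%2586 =1922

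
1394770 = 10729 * 130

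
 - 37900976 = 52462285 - 90363261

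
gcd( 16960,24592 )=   848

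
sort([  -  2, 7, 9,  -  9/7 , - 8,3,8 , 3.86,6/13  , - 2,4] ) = [-8,-2,  -  2, - 9/7,6/13,3, 3.86,4,7,8, 9]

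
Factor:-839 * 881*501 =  - 370318659 = - 3^1*167^1*839^1 * 881^1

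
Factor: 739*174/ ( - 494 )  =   - 64293/247  =  - 3^1*  13^( - 1)*19^( - 1)*29^1 * 739^1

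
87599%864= 335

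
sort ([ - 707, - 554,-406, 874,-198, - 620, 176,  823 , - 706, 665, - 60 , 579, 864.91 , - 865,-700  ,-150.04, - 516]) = [ - 865,-707, -706 , - 700, - 620, - 554, - 516, - 406 , - 198, - 150.04,  -  60 , 176, 579, 665,823,864.91 , 874 ] 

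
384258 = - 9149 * ( - 42)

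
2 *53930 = 107860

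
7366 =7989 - 623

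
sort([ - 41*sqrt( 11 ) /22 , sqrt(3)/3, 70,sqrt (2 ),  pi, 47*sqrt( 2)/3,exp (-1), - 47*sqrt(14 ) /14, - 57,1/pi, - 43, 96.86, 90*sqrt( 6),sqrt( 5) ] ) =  [-57, - 43, - 47*sqrt( 14) /14,-41 * sqrt( 11 )/22,1/pi, exp( - 1),sqrt( 3)/3, sqrt(2 ),sqrt( 5), pi,  47*sqrt( 2)/3, 70, 96.86,90*sqrt( 6) ]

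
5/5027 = 5/5027 = 0.00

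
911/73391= 911/73391 = 0.01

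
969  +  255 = 1224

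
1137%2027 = 1137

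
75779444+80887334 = 156666778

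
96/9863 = 96/9863  =  0.01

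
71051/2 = 35525 + 1/2 =35525.50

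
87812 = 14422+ 73390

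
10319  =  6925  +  3394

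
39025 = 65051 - 26026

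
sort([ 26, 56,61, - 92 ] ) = [ - 92, 26,  56, 61]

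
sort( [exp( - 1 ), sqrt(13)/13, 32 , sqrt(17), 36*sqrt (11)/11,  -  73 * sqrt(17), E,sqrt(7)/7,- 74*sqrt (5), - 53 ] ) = [-73*sqrt ( 17) ,- 74*sqrt( 5), - 53,sqrt( 13 )/13,exp( - 1),sqrt (7)/7,  E, sqrt(17), 36 * sqrt(11) /11,32 ]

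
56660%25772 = 5116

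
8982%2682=936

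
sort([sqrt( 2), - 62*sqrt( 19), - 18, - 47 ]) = [  -  62 * sqrt( 19 ) , -47,-18, sqrt( 2 )]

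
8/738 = 4/369 = 0.01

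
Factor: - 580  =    -  2^2*5^1*29^1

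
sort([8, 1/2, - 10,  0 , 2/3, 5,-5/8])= [ - 10,-5/8 , 0,  1/2,2/3,5,8]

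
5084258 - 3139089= 1945169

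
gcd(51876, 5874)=66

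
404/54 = 7 + 13/27 = 7.48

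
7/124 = 7/124 = 0.06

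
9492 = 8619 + 873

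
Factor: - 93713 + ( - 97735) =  - 2^3*3^2*2659^1 = - 191448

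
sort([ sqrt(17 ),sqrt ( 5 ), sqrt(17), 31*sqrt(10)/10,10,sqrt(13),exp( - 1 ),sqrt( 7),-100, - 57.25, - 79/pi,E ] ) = [  -  100, - 57.25, - 79/pi,exp( - 1),sqrt(5),sqrt(7 ),E,sqrt( 13 ) , sqrt( 17),sqrt( 17 ),31*sqrt (10)/10,10 ] 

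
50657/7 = 7236  +  5/7 =7236.71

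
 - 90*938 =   -  84420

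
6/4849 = 6/4849=0.00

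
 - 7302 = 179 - 7481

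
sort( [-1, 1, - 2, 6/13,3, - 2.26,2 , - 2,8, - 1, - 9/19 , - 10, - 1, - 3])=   [ - 10, - 3,-2.26, - 2,-2, - 1, - 1, - 1  ,-9/19,6/13,1, 2, 3, 8]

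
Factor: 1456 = 2^4*7^1*13^1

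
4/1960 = 1/490  =  0.00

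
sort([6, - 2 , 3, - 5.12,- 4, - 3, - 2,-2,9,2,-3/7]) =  [-5.12, - 4, - 3,  -  2, - 2, - 2, - 3/7, 2 , 3,6,9 ]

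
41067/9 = 4563 = 4563.00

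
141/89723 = 3/1909 = 0.00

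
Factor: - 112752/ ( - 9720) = 2^1 * 5^ ( - 1 )*  29^1 =58/5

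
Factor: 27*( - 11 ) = -297 = - 3^3*11^1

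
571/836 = 571/836 = 0.68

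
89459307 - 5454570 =84004737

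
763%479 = 284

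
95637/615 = 31879/205 = 155.51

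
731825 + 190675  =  922500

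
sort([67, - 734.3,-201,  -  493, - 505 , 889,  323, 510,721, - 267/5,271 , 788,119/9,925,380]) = [-734.3, - 505, - 493,-201,- 267/5,119/9, 67, 271, 323,380,510, 721 , 788,889, 925]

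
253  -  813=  - 560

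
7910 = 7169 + 741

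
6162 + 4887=11049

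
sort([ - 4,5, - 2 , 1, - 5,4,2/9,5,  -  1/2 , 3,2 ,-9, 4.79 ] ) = [  -  9, - 5, -4,  -  2,-1/2,2/9,1, 2, 3,4,4.79,5,  5] 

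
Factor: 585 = 3^2 * 5^1 * 13^1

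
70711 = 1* 70711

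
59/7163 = 59/7163 = 0.01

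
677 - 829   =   - 152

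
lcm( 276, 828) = 828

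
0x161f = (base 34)4uj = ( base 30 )68n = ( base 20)E33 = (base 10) 5663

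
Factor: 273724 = 2^2*11^1*6221^1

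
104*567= 58968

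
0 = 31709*0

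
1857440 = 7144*260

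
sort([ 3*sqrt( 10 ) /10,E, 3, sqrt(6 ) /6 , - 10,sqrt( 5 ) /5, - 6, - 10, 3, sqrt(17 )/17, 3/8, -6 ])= [-10, - 10, - 6,  -  6,sqrt(17) /17, 3/8 , sqrt(6)/6, sqrt ( 5)/5 , 3*sqrt(10 )/10, E,3, 3]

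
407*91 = 37037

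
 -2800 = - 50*56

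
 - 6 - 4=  - 10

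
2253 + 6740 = 8993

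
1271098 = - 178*(-7141) 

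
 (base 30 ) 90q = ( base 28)AA6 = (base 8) 17676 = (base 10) 8126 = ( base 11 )6118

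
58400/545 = 11680/109 = 107.16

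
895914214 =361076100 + 534838114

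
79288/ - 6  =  -39644/3 = -  13214.67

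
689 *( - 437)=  - 301093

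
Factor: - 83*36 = -2988 = - 2^2 * 3^2 * 83^1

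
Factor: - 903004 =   -  2^2*225751^1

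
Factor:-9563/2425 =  - 5^ ( - 2)*73^1*97^ ( -1)*131^1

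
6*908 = 5448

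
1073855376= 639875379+433979997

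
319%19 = 15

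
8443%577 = 365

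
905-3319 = -2414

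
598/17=35 + 3/17 = 35.18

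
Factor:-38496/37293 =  - 2^5*31^(-1 )=- 32/31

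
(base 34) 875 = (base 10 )9491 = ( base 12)55ab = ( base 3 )111000112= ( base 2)10010100010011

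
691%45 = 16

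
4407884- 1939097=2468787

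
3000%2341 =659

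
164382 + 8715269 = 8879651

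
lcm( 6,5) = 30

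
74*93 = 6882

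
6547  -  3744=2803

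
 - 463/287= - 463/287 = -1.61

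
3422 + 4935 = 8357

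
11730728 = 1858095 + 9872633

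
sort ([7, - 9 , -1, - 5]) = [ - 9, - 5, - 1,7 ] 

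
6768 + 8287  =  15055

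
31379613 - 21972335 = 9407278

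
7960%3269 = 1422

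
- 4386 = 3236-7622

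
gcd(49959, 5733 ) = 819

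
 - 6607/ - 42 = 6607/42 = 157.31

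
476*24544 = 11682944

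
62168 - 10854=51314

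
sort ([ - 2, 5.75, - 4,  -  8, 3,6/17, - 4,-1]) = [ - 8,  -  4, - 4,-2, - 1,6/17 , 3,5.75 ]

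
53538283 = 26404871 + 27133412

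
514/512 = 257/256 = 1.00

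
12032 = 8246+3786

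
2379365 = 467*5095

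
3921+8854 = 12775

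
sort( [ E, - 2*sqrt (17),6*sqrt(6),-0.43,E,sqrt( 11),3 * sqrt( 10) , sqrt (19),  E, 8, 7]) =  [ - 2*sqrt( 17 ),  -  0.43,  E,  E,  E,  sqrt( 11) , sqrt( 19),7,8,3*sqrt( 10), 6*sqrt(6) ] 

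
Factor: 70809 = 3^1*23603^1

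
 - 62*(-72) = 4464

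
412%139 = 134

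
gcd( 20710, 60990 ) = 190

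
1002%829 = 173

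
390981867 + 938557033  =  1329538900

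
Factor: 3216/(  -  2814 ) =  - 2^3*7^( - 1) = - 8/7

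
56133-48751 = 7382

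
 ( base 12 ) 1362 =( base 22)4dc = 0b100010111010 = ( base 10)2234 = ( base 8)4272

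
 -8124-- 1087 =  - 7037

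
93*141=13113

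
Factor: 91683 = 3^2* 61^1*167^1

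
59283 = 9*6587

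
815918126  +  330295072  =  1146213198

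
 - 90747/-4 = 90747/4= 22686.75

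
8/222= 4/111 = 0.04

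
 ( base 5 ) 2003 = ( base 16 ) fd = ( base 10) 253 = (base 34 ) 7f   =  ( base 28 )91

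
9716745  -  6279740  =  3437005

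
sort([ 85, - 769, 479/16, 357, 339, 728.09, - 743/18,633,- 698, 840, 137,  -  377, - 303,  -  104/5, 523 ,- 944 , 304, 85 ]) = [ - 944, - 769, - 698,  -  377,-303,-743/18 , - 104/5, 479/16 , 85,85,  137,  304, 339, 357, 523, 633,  728.09, 840 ] 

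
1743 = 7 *249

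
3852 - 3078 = 774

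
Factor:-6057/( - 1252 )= 2^ ( - 2)*3^2*313^(- 1 ) * 673^1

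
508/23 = 22 +2/23  =  22.09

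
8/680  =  1/85=0.01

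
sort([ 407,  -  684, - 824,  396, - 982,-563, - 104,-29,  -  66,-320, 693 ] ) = [ - 982,-824, - 684,-563, -320,-104,-66, - 29, 396, 407,693 ] 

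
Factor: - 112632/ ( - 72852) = 722/467 = 2^1*19^2*467^ (-1 ) 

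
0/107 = 0=0.00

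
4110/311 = 4110/311 = 13.22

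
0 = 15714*0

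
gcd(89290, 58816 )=2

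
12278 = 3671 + 8607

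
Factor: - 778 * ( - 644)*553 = 277070696 = 2^3*7^2*23^1*79^1*389^1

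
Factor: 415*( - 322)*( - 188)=25122440 = 2^3*5^1*7^1*23^1  *47^1*83^1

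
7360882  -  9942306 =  - 2581424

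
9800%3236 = 92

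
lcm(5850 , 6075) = 157950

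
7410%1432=250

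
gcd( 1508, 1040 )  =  52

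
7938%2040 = 1818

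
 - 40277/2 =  - 40277/2 = - 20138.50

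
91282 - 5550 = 85732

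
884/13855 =52/815 = 0.06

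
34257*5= 171285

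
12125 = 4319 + 7806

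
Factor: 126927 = 3^4*1567^1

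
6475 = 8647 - 2172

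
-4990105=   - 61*81805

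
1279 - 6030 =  - 4751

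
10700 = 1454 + 9246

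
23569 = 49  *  481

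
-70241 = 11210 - 81451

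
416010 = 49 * 8490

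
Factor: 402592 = 2^5*23^1* 547^1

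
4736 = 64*74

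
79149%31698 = 15753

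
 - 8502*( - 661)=5619822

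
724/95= 724/95 = 7.62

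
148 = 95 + 53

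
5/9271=5/9271=   0.00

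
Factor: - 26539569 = -3^4*7^1 * 46807^1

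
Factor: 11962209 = 3^1*7^1*83^1*6863^1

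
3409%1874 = 1535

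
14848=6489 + 8359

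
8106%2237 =1395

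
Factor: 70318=2^1*35159^1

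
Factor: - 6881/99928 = - 2^(-3) *7^1 * 983^1*12491^( - 1) 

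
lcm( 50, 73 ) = 3650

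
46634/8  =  5829 + 1/4= 5829.25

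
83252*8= 666016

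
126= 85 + 41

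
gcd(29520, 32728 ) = 8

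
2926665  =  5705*513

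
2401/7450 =2401/7450 = 0.32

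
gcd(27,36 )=9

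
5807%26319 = 5807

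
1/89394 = 1/89394 = 0.00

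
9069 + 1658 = 10727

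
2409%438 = 219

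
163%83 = 80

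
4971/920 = 4971/920 = 5.40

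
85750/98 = 875 = 875.00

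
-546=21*( - 26)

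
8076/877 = 9+ 183/877 = 9.21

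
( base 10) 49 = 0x31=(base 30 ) 1j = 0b110001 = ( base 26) 1N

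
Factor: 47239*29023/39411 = 3^( - 2) * 29^(  -  1)*97^1*151^( - 1)*487^1 * 29023^1=1371017497/39411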